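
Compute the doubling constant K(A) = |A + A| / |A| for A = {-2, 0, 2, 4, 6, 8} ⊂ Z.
K = |A + A| / |A| = 11/6

Enumerate A + A = {a + b : a, b ∈ A}. With |A| = 6, there are |A|^2 = 36 ordered sum pairs; collecting distinct values, A + A = {-4, -2, 0, 2, 4, 6, 8, 10, 12, 14, 16}, so |A + A| = 11. Thus K = 11/6. Here |A + A| = 2|A| − 1 = 11, the minimum possible — so K = 11/6 is minimal, which holds iff A is an arithmetic progression.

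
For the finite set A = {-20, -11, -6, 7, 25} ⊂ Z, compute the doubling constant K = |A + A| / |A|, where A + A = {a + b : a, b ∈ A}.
K = |A + A| / |A| = 14/5

Enumerate A + A = {a + b : a, b ∈ A}. With |A| = 5, there are |A|^2 = 25 ordered sum pairs; collecting distinct values, A + A = {-40, -31, -26, -22, -17, -13, -12, -4, 1, 5, 14, 19, 32, 50}, so |A + A| = 14. Thus K = 14/5. For comparison, the minimum possible |A + A| over all 5-element sets is 2·5 − 1 = 9 (so min K = 9/5), attained only by arithmetic progressions.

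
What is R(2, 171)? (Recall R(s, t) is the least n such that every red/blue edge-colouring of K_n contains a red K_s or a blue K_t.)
R(2, 171) = 171

R(2, k) = k for all k ≥ 2: in a 2-colouring of K_k, either some edge is red (a red K_2) or all edges are blue (a blue K_k). And K_{170} coloured all-blue has no blue K_171, so R(2, 171) > 170. Hence R(2, 171) = 171.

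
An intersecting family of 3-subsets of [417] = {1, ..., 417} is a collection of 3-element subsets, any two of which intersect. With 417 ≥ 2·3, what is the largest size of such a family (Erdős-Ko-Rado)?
max |F| = C(416, 2) = 86320

Erdős-Ko-Rado (1961): when n ≥ 2k, max |F| = C(n−1, k−1). The bound is attained by the star {A : i ∈ A} for any fixed i ∈ [n]. Here C(417−1, 3−1) = C(416, 2) = 86320.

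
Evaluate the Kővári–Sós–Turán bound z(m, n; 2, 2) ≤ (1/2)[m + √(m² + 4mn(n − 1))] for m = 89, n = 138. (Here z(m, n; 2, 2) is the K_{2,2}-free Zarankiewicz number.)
z(89, 138; 2, 2) ≤ (1/2)[89 + √(89² + 4·89·138·137)] = (1/2)[89 + √6738457] = 1342.4269

Kővári–Sós–Turán: let r_1, ..., r_89 be the row sums and z = Σ r_i the total number of 1s. Each pair of columns can share at most one row with both entries 1 (else a 2×2 all-ones block appears), so Σ_i C(r_i, 2) ≤ C(138, 2) = 9453. By convexity Σ_i C(r_i, 2) ≥ 89·C(z/89, 2) = z(z − 89)/(2·89), giving z² − 89z − 89·138·137 ≤ 0 and hence z ≤ (1/2)[89 + √(7921 + 4·1682634)] = (1/2)[89 + √6738457] ≈ (1/2)(89 + 2595.8538) = 1342.4269.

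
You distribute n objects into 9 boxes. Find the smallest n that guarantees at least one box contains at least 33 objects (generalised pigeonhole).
n = (33 − 1)·9 + 1 = 289

By the generalised pigeonhole principle, to guarantee some box contains ≥ r objects we need more than (r − 1) · k objects total. Threshold: n = (r − 1) · k + 1. With r = 33 and k = 9: n = 32 · 9 + 1 = 288 + 1 = 289. For n = 288 = 32 · 9, we can put exactly 32 objects in every box, avoiding 33 in any single one — so 289 is tight.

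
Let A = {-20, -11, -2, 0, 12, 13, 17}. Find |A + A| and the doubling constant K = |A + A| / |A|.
K = |A + A| / |A| = 27/7

Enumerate A + A = {a + b : a, b ∈ A}. With |A| = 7, there are |A|^2 = 49 ordered sum pairs; collecting distinct values, A + A = {-40, -31, -22, -20, -13, -11, -8, -7, -4, -3, -2, 0, 1, 2, 6, 10, 11, 12, 13, 15, 17, 24, 25, 26, 29, 30, 34}, so |A + A| = 27. Thus K = 27/7. For comparison, the minimum possible |A + A| over all 7-element sets is 2·7 − 1 = 13 (so min K = 13/7), attained only by arithmetic progressions.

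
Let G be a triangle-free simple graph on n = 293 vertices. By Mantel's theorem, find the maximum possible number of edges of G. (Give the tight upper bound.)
ex(293, K_3) = ⌊293^2/4⌋ = 21462

Mantel (1907): a triangle-free graph on n vertices has at most ⌊n^2/4⌋ edges, with equality for the complete bipartite graph K_{⌊n/2⌋, ⌈n/2⌉}. For n = 293: ⌊293^2/4⌋ = ⌊85849/4⌋ = 21462. The extremal graph is K_{146, 147}, which has 146·147 = 21462 edges.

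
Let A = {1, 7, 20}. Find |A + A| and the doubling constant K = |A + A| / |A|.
K = |A + A| / |A| = 6/3 = 2

Enumerate A + A = {a + b : a, b ∈ A}. With |A| = 3, there are |A|^2 = 9 ordered sum pairs; collecting distinct values, A + A = {2, 8, 14, 21, 27, 40}, so |A + A| = 6. Thus K = 6/3 = 2. For comparison, the minimum possible |A + A| over all 3-element sets is 2·3 − 1 = 5 (so min K = 5/3), attained only by arithmetic progressions.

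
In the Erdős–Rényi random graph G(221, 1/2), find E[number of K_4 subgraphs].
E[# K_4] = C(221, 4) · (1/2)^C(4, 2) = 96717335 / 2^6 = 1511208.359375

For each 4-subset S of vertices (there are C(221, 4) = 96717335 such S), let X_S = 1 if S induces a K_4 (all C(4, 2) = 6 edges present). Then P(X_S = 1) = (1/2)^6 = 1/64. By linearity of expectation, E[# K_4] = C(221, 4) · (1/2)^6 = 96717335 / 64 = 1511208.359375.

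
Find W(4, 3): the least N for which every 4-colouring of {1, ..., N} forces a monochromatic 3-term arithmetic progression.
W(4, 3) = 76

W(4, 3) = 76. The lower bound W(4, 3) > 75 comes from an explicit good 4-colouring of [1, 75]; the upper bound W(4, 3) ≤ 76 was verified by exhaustive search over 4-colourings of [1, 76].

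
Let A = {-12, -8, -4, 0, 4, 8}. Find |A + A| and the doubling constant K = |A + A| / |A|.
K = |A + A| / |A| = 11/6

Enumerate A + A = {a + b : a, b ∈ A}. With |A| = 6, there are |A|^2 = 36 ordered sum pairs; collecting distinct values, A + A = {-24, -20, -16, -12, -8, -4, 0, 4, 8, 12, 16}, so |A + A| = 11. Thus K = 11/6. Here |A + A| = 2|A| − 1 = 11, the minimum possible — so K = 11/6 is minimal, which holds iff A is an arithmetic progression.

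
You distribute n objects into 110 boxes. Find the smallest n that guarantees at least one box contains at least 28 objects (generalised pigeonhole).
n = (28 − 1)·110 + 1 = 2971

By the generalised pigeonhole principle, to guarantee some box contains ≥ r objects we need more than (r − 1) · k objects total. Threshold: n = (r − 1) · k + 1. With r = 28 and k = 110: n = 27 · 110 + 1 = 2970 + 1 = 2971. For n = 2970 = 27 · 110, we can put exactly 27 objects in every box, avoiding 28 in any single one — so 2971 is tight.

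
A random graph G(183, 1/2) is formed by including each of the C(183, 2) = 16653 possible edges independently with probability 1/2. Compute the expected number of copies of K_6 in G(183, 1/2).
E[# K_6] = C(183, 6) · (1/2)^C(6, 2) = 48019108683 / 2^15 ≈ 1465426.900726

For each 6-subset S of vertices (there are C(183, 6) = 48019108683 such S), let X_S = 1 if S induces a K_6 (all C(6, 2) = 15 edges present). Then P(X_S = 1) = (1/2)^15 = 1/32768. By linearity of expectation, E[# K_6] = C(183, 6) · (1/2)^15 = 48019108683 / 32768 ≈ 1465426.900726.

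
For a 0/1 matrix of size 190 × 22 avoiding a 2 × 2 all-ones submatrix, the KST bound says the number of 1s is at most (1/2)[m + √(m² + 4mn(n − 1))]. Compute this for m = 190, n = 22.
z(190, 22; 2, 2) ≤ (1/2)[190 + √(190² + 4·190·22·21)] = (1/2)[190 + √387220] = 406.135

Kővári–Sós–Turán: let r_1, ..., r_190 be the row sums and z = Σ r_i the total number of 1s. Each pair of columns can share at most one row with both entries 1 (else a 2×2 all-ones block appears), so Σ_i C(r_i, 2) ≤ C(22, 2) = 231. By convexity Σ_i C(r_i, 2) ≥ 190·C(z/190, 2) = z(z − 190)/(2·190), giving z² − 190z − 190·22·21 ≤ 0 and hence z ≤ (1/2)[190 + √(36100 + 4·87780)] = (1/2)[190 + √387220] ≈ (1/2)(190 + 622.27) = 406.135.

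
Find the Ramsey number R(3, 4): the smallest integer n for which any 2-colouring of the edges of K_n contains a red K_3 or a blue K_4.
R(3, 4) = 9

Lower bound: an explicit 2-colouring of K_{8} (typically a Paley-type or other structured construction) avoids a red K_3 and a blue K_4, showing R(3, 4) > 8.
Upper bound: the Erdős–Szekeres recurrence R(r, t') ≤ R(r−1, t') + R(r, t'−1) (with the −1 refinement when both summands are even) yields R(3, 4) ≤ 9.
Hence R(3, 4) = 9.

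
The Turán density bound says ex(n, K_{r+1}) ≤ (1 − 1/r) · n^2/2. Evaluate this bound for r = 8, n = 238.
Turán density bound = (7/8) · 238^2/2 = 99127/4 ≈ 24781.75

Turán's theorem: ex(n, K_{r+1}) is achieved by the complete r-partite Turán graph T(n, r) with parts as balanced as possible, and is at most (1 − 1/r) · n^2/2. For r = 8, n = 238: the density bound is (7/8) · 56644/2 = 99127/4 ≈ 24781.75. The integer-valued extremum is e(T(238, 8)) = 24781, which is strictly less than the density bound 99127/4 since 8 ∤ 238 (the parts of T(238, 8) cannot all be equal).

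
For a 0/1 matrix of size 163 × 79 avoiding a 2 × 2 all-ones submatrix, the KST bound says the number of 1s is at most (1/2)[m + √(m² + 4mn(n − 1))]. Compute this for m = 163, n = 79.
z(163, 79; 2, 2) ≤ (1/2)[163 + √(163² + 4·163·79·78)] = (1/2)[163 + √4044193] = 1087.009

Kővári–Sós–Turán: let r_1, ..., r_163 be the row sums and z = Σ r_i the total number of 1s. Each pair of columns can share at most one row with both entries 1 (else a 2×2 all-ones block appears), so Σ_i C(r_i, 2) ≤ C(79, 2) = 3081. By convexity Σ_i C(r_i, 2) ≥ 163·C(z/163, 2) = z(z − 163)/(2·163), giving z² − 163z − 163·79·78 ≤ 0 and hence z ≤ (1/2)[163 + √(26569 + 4·1004406)] = (1/2)[163 + √4044193] ≈ (1/2)(163 + 2011.0179) = 1087.009.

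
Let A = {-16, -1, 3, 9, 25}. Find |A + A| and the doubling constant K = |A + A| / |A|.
K = |A + A| / |A| = 15/5 = 3

Enumerate A + A = {a + b : a, b ∈ A}. With |A| = 5, there are |A|^2 = 25 ordered sum pairs; collecting distinct values, A + A = {-32, -17, -13, -7, -2, 2, 6, 8, 9, 12, 18, 24, 28, 34, 50}, so |A + A| = 15. Thus K = 15/5 = 3. For comparison, the minimum possible |A + A| over all 5-element sets is 2·5 − 1 = 9 (so min K = 9/5), attained only by arithmetic progressions.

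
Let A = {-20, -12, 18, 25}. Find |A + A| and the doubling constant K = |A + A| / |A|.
K = |A + A| / |A| = 10/4 = 5/2

Enumerate A + A = {a + b : a, b ∈ A}. With |A| = 4, there are |A|^2 = 16 ordered sum pairs; collecting distinct values, A + A = {-40, -32, -24, -2, 5, 6, 13, 36, 43, 50}, so |A + A| = 10. Thus K = 10/4 = 5/2. For comparison, the minimum possible |A + A| over all 4-element sets is 2·4 − 1 = 7 (so min K = 7/4), attained only by arithmetic progressions.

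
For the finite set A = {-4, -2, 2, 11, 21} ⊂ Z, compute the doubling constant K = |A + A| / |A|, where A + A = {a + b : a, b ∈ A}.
K = |A + A| / |A| = 15/5 = 3

Enumerate A + A = {a + b : a, b ∈ A}. With |A| = 5, there are |A|^2 = 25 ordered sum pairs; collecting distinct values, A + A = {-8, -6, -4, -2, 0, 4, 7, 9, 13, 17, 19, 22, 23, 32, 42}, so |A + A| = 15. Thus K = 15/5 = 3. For comparison, the minimum possible |A + A| over all 5-element sets is 2·5 − 1 = 9 (so min K = 9/5), attained only by arithmetic progressions.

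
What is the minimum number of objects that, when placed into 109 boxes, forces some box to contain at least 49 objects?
n = (49 − 1)·109 + 1 = 5233

By the generalised pigeonhole principle, to guarantee some box contains ≥ r objects we need more than (r − 1) · k objects total. Threshold: n = (r − 1) · k + 1. With r = 49 and k = 109: n = 48 · 109 + 1 = 5232 + 1 = 5233. For n = 5232 = 48 · 109, we can put exactly 48 objects in every box, avoiding 49 in any single one — so 5233 is tight.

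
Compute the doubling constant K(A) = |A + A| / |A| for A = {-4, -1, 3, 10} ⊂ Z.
K = |A + A| / |A| = 9/4

Enumerate A + A = {a + b : a, b ∈ A}. With |A| = 4, there are |A|^2 = 16 ordered sum pairs; collecting distinct values, A + A = {-8, -5, -2, -1, 2, 6, 9, 13, 20}, so |A + A| = 9. Thus K = 9/4. For comparison, the minimum possible |A + A| over all 4-element sets is 2·4 − 1 = 7 (so min K = 7/4), attained only by arithmetic progressions.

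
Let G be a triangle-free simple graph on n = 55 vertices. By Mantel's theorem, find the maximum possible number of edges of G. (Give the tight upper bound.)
ex(55, K_3) = ⌊55^2/4⌋ = 756

Mantel (1907): a triangle-free graph on n vertices has at most ⌊n^2/4⌋ edges, with equality for the complete bipartite graph K_{⌊n/2⌋, ⌈n/2⌉}. For n = 55: ⌊55^2/4⌋ = ⌊3025/4⌋ = 756. The extremal graph is K_{27, 28}, which has 27·28 = 756 edges.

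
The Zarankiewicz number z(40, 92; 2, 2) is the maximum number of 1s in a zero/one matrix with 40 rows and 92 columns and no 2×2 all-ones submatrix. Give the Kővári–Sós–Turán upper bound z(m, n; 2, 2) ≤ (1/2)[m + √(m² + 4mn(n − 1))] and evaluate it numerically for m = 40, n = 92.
z(40, 92; 2, 2) ≤ (1/2)[40 + √(40² + 4·40·92·91)] = (1/2)[40 + √1341120] = 599.0337

Kővári–Sós–Turán: let r_1, ..., r_40 be the row sums and z = Σ r_i the total number of 1s. Each pair of columns can share at most one row with both entries 1 (else a 2×2 all-ones block appears), so Σ_i C(r_i, 2) ≤ C(92, 2) = 4186. By convexity Σ_i C(r_i, 2) ≥ 40·C(z/40, 2) = z(z − 40)/(2·40), giving z² − 40z − 40·92·91 ≤ 0 and hence z ≤ (1/2)[40 + √(1600 + 4·334880)] = (1/2)[40 + √1341120] ≈ (1/2)(40 + 1158.0674) = 599.0337.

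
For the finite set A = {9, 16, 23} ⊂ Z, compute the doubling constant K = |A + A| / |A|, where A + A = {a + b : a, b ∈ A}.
K = |A + A| / |A| = 5/3

Enumerate A + A = {a + b : a, b ∈ A}. With |A| = 3, there are |A|^2 = 9 ordered sum pairs; collecting distinct values, A + A = {18, 25, 32, 39, 46}, so |A + A| = 5. Thus K = 5/3. Here |A + A| = 2|A| − 1 = 5, the minimum possible — so K = 5/3 is minimal, which holds iff A is an arithmetic progression.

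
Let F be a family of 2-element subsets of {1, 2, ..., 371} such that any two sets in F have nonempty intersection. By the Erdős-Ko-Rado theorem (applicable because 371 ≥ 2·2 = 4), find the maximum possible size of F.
max |F| = C(370, 1) = 370

The Erdős-Ko-Rado theorem states: for n ≥ 2k, an intersecting family of k-subsets of an n-element set has size at most C(n − 1, k − 1), with equality for 'star' families {A ⊆ [n] : |A| = k, i ∈ A} (fix an element i). For n = 371, k = 2: C(370, 1) = 370.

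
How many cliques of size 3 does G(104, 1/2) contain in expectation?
E[# K_3] = C(104, 3) · (1/2)^C(3, 2) = 182104 / 2^3 = 22763

For each 3-subset S of vertices (there are C(104, 3) = 182104 such S), let X_S = 1 if S induces a K_3 (all C(3, 2) = 3 edges present). Then P(X_S = 1) = (1/2)^3 = 1/8. By linearity of expectation, E[# K_3] = C(104, 3) · (1/2)^3 = 182104 / 8 = 22763.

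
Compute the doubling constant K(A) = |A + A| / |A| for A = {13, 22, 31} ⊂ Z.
K = |A + A| / |A| = 5/3

Enumerate A + A = {a + b : a, b ∈ A}. With |A| = 3, there are |A|^2 = 9 ordered sum pairs; collecting distinct values, A + A = {26, 35, 44, 53, 62}, so |A + A| = 5. Thus K = 5/3. Here |A + A| = 2|A| − 1 = 5, the minimum possible — so K = 5/3 is minimal, which holds iff A is an arithmetic progression.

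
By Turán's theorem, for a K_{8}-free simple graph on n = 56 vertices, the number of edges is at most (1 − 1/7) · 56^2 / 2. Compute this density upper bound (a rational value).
Turán density bound = (6/7) · 56^2/2 = 1344

Turán's theorem: ex(n, K_{r+1}) is achieved by the complete r-partite Turán graph T(n, r) with parts as balanced as possible, and is at most (1 − 1/r) · n^2/2. For r = 7, n = 56: the density bound is (6/7) · 3136/2 = 1344. Since 7 ∣ 56, the Turán graph T(56, 7) has parts of equal size 8, and its edge count e(T(56, 7)) = 1344 attains the density bound exactly.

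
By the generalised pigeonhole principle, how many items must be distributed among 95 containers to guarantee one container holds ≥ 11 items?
n = (11 − 1)·95 + 1 = 951

By the generalised pigeonhole principle, to guarantee some box contains ≥ r objects we need more than (r − 1) · k objects total. Threshold: n = (r − 1) · k + 1. With r = 11 and k = 95: n = 10 · 95 + 1 = 950 + 1 = 951. For n = 950 = 10 · 95, we can put exactly 10 objects in every box, avoiding 11 in any single one — so 951 is tight.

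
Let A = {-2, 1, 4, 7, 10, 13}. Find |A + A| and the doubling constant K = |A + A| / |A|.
K = |A + A| / |A| = 11/6

Enumerate A + A = {a + b : a, b ∈ A}. With |A| = 6, there are |A|^2 = 36 ordered sum pairs; collecting distinct values, A + A = {-4, -1, 2, 5, 8, 11, 14, 17, 20, 23, 26}, so |A + A| = 11. Thus K = 11/6. Here |A + A| = 2|A| − 1 = 11, the minimum possible — so K = 11/6 is minimal, which holds iff A is an arithmetic progression.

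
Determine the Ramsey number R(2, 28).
R(2, 28) = 28

R(2, k) = k for all k ≥ 2: in a 2-colouring of K_k, either some edge is red (a red K_2) or all edges are blue (a blue K_k). And K_{27} coloured all-blue has no blue K_28, so R(2, 28) > 27. Hence R(2, 28) = 28.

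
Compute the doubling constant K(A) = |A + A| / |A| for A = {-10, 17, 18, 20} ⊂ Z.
K = |A + A| / |A| = 10/4 = 5/2

Enumerate A + A = {a + b : a, b ∈ A}. With |A| = 4, there are |A|^2 = 16 ordered sum pairs; collecting distinct values, A + A = {-20, 7, 8, 10, 34, 35, 36, 37, 38, 40}, so |A + A| = 10. Thus K = 10/4 = 5/2. For comparison, the minimum possible |A + A| over all 4-element sets is 2·4 − 1 = 7 (so min K = 7/4), attained only by arithmetic progressions.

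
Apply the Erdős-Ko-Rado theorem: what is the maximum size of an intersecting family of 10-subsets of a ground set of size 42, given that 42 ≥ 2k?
max |F| = C(41, 9) = 350343565

The Erdős-Ko-Rado theorem states: for n ≥ 2k, an intersecting family of k-subsets of an n-element set has size at most C(n − 1, k − 1), with equality for 'star' families {A ⊆ [n] : |A| = k, i ∈ A} (fix an element i). For n = 42, k = 10: C(41, 9) = 350343565.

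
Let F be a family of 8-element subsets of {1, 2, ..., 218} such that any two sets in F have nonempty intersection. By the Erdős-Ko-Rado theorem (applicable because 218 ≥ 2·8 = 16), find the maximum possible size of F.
max |F| = C(217, 7) = 4076928560988

Erdős-Ko-Rado (1961): when n ≥ 2k, max |F| = C(n−1, k−1). The bound is attained by the star {A : i ∈ A} for any fixed i ∈ [n]. Here C(218−1, 8−1) = C(217, 7) = 4076928560988.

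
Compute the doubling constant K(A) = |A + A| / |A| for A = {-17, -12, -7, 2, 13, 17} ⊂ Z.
K = |A + A| / |A| = 20/6 = 10/3

Enumerate A + A = {a + b : a, b ∈ A}. With |A| = 6, there are |A|^2 = 36 ordered sum pairs; collecting distinct values, A + A = {-34, -29, -24, -19, -15, -14, -10, -5, -4, 0, 1, 4, 5, 6, 10, 15, 19, 26, 30, 34}, so |A + A| = 20. Thus K = 20/6 = 10/3. For comparison, the minimum possible |A + A| over all 6-element sets is 2·6 − 1 = 11 (so min K = 11/6), attained only by arithmetic progressions.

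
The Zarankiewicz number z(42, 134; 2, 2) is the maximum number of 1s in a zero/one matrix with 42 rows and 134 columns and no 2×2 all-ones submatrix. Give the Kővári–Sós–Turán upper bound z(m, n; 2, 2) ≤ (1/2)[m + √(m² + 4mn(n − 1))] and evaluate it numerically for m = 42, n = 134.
z(42, 134; 2, 2) ≤ (1/2)[42 + √(42² + 4·42·134·133)] = (1/2)[42 + √2995860] = 886.4276

Kővári–Sós–Turán: let r_1, ..., r_42 be the row sums and z = Σ r_i the total number of 1s. Each pair of columns can share at most one row with both entries 1 (else a 2×2 all-ones block appears), so Σ_i C(r_i, 2) ≤ C(134, 2) = 8911. By convexity Σ_i C(r_i, 2) ≥ 42·C(z/42, 2) = z(z − 42)/(2·42), giving z² − 42z − 42·134·133 ≤ 0 and hence z ≤ (1/2)[42 + √(1764 + 4·748524)] = (1/2)[42 + √2995860] ≈ (1/2)(42 + 1730.8553) = 886.4276.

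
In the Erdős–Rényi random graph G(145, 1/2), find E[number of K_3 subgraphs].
E[# K_3] = C(145, 3) · (1/2)^C(3, 2) = 497640 / 2^3 = 62205

For each 3-subset S of vertices (there are C(145, 3) = 497640 such S), let X_S = 1 if S induces a K_3 (all C(3, 2) = 3 edges present). Then P(X_S = 1) = (1/2)^3 = 1/8. By linearity of expectation, E[# K_3] = C(145, 3) · (1/2)^3 = 497640 / 8 = 62205.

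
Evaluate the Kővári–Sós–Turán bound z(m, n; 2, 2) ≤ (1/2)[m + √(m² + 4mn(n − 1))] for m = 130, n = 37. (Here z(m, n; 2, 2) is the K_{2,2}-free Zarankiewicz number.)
z(130, 37; 2, 2) ≤ (1/2)[130 + √(130² + 4·130·37·36)] = (1/2)[130 + √709540] = 486.171

Kővári–Sós–Turán: let r_1, ..., r_130 be the row sums and z = Σ r_i the total number of 1s. Each pair of columns can share at most one row with both entries 1 (else a 2×2 all-ones block appears), so Σ_i C(r_i, 2) ≤ C(37, 2) = 666. By convexity Σ_i C(r_i, 2) ≥ 130·C(z/130, 2) = z(z − 130)/(2·130), giving z² − 130z − 130·37·36 ≤ 0 and hence z ≤ (1/2)[130 + √(16900 + 4·173160)] = (1/2)[130 + √709540] ≈ (1/2)(130 + 842.342) = 486.171.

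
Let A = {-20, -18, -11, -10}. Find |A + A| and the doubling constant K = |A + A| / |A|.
K = |A + A| / |A| = 10/4 = 5/2

Enumerate A + A = {a + b : a, b ∈ A}. With |A| = 4, there are |A|^2 = 16 ordered sum pairs; collecting distinct values, A + A = {-40, -38, -36, -31, -30, -29, -28, -22, -21, -20}, so |A + A| = 10. Thus K = 10/4 = 5/2. For comparison, the minimum possible |A + A| over all 4-element sets is 2·4 − 1 = 7 (so min K = 7/4), attained only by arithmetic progressions.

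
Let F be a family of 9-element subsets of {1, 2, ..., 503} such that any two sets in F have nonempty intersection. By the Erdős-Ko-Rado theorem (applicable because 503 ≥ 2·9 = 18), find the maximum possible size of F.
max |F| = C(502, 8) = 94572327271677750

The Erdős-Ko-Rado theorem states: for n ≥ 2k, an intersecting family of k-subsets of an n-element set has size at most C(n − 1, k − 1), with equality for 'star' families {A ⊆ [n] : |A| = k, i ∈ A} (fix an element i). For n = 503, k = 9: C(502, 8) = 94572327271677750.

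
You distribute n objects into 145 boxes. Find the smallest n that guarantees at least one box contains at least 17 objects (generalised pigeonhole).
n = (17 − 1)·145 + 1 = 2321

By the generalised pigeonhole principle, to guarantee some box contains ≥ r objects we need more than (r − 1) · k objects total. Threshold: n = (r − 1) · k + 1. With r = 17 and k = 145: n = 16 · 145 + 1 = 2320 + 1 = 2321. For n = 2320 = 16 · 145, we can put exactly 16 objects in every box, avoiding 17 in any single one — so 2321 is tight.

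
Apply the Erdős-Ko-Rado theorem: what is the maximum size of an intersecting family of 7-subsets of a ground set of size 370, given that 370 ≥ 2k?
max |F| = C(369, 6) = 3365759545512

Erdős-Ko-Rado (1961): when n ≥ 2k, max |F| = C(n−1, k−1). The bound is attained by the star {A : i ∈ A} for any fixed i ∈ [n]. Here C(370−1, 7−1) = C(369, 6) = 3365759545512.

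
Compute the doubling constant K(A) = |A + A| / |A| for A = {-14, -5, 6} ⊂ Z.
K = |A + A| / |A| = 6/3 = 2

Enumerate A + A = {a + b : a, b ∈ A}. With |A| = 3, there are |A|^2 = 9 ordered sum pairs; collecting distinct values, A + A = {-28, -19, -10, -8, 1, 12}, so |A + A| = 6. Thus K = 6/3 = 2. For comparison, the minimum possible |A + A| over all 3-element sets is 2·3 − 1 = 5 (so min K = 5/3), attained only by arithmetic progressions.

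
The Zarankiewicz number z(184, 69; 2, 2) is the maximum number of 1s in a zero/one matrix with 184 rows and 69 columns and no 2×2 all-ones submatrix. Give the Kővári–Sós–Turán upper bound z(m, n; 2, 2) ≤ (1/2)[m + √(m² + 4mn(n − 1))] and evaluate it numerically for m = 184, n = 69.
z(184, 69; 2, 2) ≤ (1/2)[184 + √(184² + 4·184·69·68)] = (1/2)[184 + √3487168] = 1025.698

Kővári–Sós–Turán: let r_1, ..., r_184 be the row sums and z = Σ r_i the total number of 1s. Each pair of columns can share at most one row with both entries 1 (else a 2×2 all-ones block appears), so Σ_i C(r_i, 2) ≤ C(69, 2) = 2346. By convexity Σ_i C(r_i, 2) ≥ 184·C(z/184, 2) = z(z − 184)/(2·184), giving z² − 184z − 184·69·68 ≤ 0 and hence z ≤ (1/2)[184 + √(33856 + 4·863328)] = (1/2)[184 + √3487168] ≈ (1/2)(184 + 1867.396) = 1025.698.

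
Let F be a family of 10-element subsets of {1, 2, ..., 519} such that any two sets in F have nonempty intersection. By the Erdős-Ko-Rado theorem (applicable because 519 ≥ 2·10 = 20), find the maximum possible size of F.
max |F| = C(518, 9) = 6900105356374581120

The Erdős-Ko-Rado theorem states: for n ≥ 2k, an intersecting family of k-subsets of an n-element set has size at most C(n − 1, k − 1), with equality for 'star' families {A ⊆ [n] : |A| = k, i ∈ A} (fix an element i). For n = 519, k = 10: C(518, 9) = 6900105356374581120.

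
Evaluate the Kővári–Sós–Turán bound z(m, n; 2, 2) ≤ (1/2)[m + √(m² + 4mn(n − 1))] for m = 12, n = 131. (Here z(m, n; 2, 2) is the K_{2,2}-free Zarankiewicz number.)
z(12, 131; 2, 2) ≤ (1/2)[12 + √(12² + 4·12·131·130)] = (1/2)[12 + √817584] = 458.1018

Kővári–Sós–Turán: let r_1, ..., r_12 be the row sums and z = Σ r_i the total number of 1s. Each pair of columns can share at most one row with both entries 1 (else a 2×2 all-ones block appears), so Σ_i C(r_i, 2) ≤ C(131, 2) = 8515. By convexity Σ_i C(r_i, 2) ≥ 12·C(z/12, 2) = z(z − 12)/(2·12), giving z² − 12z − 12·131·130 ≤ 0 and hence z ≤ (1/2)[12 + √(144 + 4·204360)] = (1/2)[12 + √817584] ≈ (1/2)(12 + 904.2035) = 458.1018.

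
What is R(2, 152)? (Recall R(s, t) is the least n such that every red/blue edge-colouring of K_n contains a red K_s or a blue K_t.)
R(2, 152) = 152

R(2, k) = k for all k ≥ 2: in a 2-colouring of K_k, either some edge is red (a red K_2) or all edges are blue (a blue K_k). And K_{151} coloured all-blue has no blue K_152, so R(2, 152) > 151. Hence R(2, 152) = 152.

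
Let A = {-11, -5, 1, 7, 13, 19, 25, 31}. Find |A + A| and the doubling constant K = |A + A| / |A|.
K = |A + A| / |A| = 15/8

Enumerate A + A = {a + b : a, b ∈ A}. With |A| = 8, there are |A|^2 = 64 ordered sum pairs; collecting distinct values, A + A = {-22, -16, -10, -4, 2, 8, 14, 20, 26, 32, 38, 44, 50, 56, 62}, so |A + A| = 15. Thus K = 15/8. Here |A + A| = 2|A| − 1 = 15, the minimum possible — so K = 15/8 is minimal, which holds iff A is an arithmetic progression.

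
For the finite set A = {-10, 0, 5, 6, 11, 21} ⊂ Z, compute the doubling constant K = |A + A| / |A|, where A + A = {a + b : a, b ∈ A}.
K = |A + A| / |A| = 19/6

Enumerate A + A = {a + b : a, b ∈ A}. With |A| = 6, there are |A|^2 = 36 ordered sum pairs; collecting distinct values, A + A = {-20, -10, -5, -4, 0, 1, 5, 6, 10, 11, 12, 16, 17, 21, 22, 26, 27, 32, 42}, so |A + A| = 19. Thus K = 19/6. For comparison, the minimum possible |A + A| over all 6-element sets is 2·6 − 1 = 11 (so min K = 11/6), attained only by arithmetic progressions.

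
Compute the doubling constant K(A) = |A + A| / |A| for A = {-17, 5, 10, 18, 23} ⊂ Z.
K = |A + A| / |A| = 14/5

Enumerate A + A = {a + b : a, b ∈ A}. With |A| = 5, there are |A|^2 = 25 ordered sum pairs; collecting distinct values, A + A = {-34, -12, -7, 1, 6, 10, 15, 20, 23, 28, 33, 36, 41, 46}, so |A + A| = 14. Thus K = 14/5. For comparison, the minimum possible |A + A| over all 5-element sets is 2·5 − 1 = 9 (so min K = 9/5), attained only by arithmetic progressions.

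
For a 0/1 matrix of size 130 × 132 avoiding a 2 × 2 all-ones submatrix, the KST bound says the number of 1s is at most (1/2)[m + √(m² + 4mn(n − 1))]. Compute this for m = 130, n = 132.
z(130, 132; 2, 2) ≤ (1/2)[130 + √(130² + 4·130·132·131)] = (1/2)[130 + √9008740] = 1565.7282

Kővári–Sós–Turán: let r_1, ..., r_130 be the row sums and z = Σ r_i the total number of 1s. Each pair of columns can share at most one row with both entries 1 (else a 2×2 all-ones block appears), so Σ_i C(r_i, 2) ≤ C(132, 2) = 8646. By convexity Σ_i C(r_i, 2) ≥ 130·C(z/130, 2) = z(z − 130)/(2·130), giving z² − 130z − 130·132·131 ≤ 0 and hence z ≤ (1/2)[130 + √(16900 + 4·2247960)] = (1/2)[130 + √9008740] ≈ (1/2)(130 + 3001.4563) = 1565.7282.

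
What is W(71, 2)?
W(71, 2) = 71 + 1 = 72

A 2-term AP is any pair of integers, so a monochromatic 2-AP exists iff some colour is used at least twice. With 71 colours, the colouring i ↦ i on {1, ..., 71} uses each colour once, avoiding any monochromatic pair, so W(71, 2) > 71. For {1, ..., 72}, pigeonhole forces two integers of the same colour, which form a monochromatic 2-AP. Hence W(71, 2) = 72.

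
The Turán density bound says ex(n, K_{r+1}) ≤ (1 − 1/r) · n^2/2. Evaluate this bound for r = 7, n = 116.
Turán density bound = (6/7) · 116^2/2 = 40368/7 ≈ 5766.8571

Turán's theorem: ex(n, K_{r+1}) is achieved by the complete r-partite Turán graph T(n, r) with parts as balanced as possible, and is at most (1 − 1/r) · n^2/2. For r = 7, n = 116: the density bound is (6/7) · 13456/2 = 40368/7 ≈ 5766.8571. The integer-valued extremum is e(T(116, 7)) = 5766, which is strictly less than the density bound 40368/7 since 7 ∤ 116 (the parts of T(116, 7) cannot all be equal).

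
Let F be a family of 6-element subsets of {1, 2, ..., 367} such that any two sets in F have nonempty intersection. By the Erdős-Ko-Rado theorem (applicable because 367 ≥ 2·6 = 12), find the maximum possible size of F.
max |F| = C(366, 5) = 53248733538

Erdős-Ko-Rado (1961): when n ≥ 2k, max |F| = C(n−1, k−1). The bound is attained by the star {A : i ∈ A} for any fixed i ∈ [n]. Here C(367−1, 6−1) = C(366, 5) = 53248733538.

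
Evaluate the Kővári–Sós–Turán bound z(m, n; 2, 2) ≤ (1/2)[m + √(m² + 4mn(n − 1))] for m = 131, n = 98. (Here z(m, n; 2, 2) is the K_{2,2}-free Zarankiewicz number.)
z(131, 98; 2, 2) ≤ (1/2)[131 + √(131² + 4·131·98·97)] = (1/2)[131 + √4998305] = 1183.3445

Kővári–Sós–Turán: let r_1, ..., r_131 be the row sums and z = Σ r_i the total number of 1s. Each pair of columns can share at most one row with both entries 1 (else a 2×2 all-ones block appears), so Σ_i C(r_i, 2) ≤ C(98, 2) = 4753. By convexity Σ_i C(r_i, 2) ≥ 131·C(z/131, 2) = z(z − 131)/(2·131), giving z² − 131z − 131·98·97 ≤ 0 and hence z ≤ (1/2)[131 + √(17161 + 4·1245286)] = (1/2)[131 + √4998305] ≈ (1/2)(131 + 2235.6889) = 1183.3445.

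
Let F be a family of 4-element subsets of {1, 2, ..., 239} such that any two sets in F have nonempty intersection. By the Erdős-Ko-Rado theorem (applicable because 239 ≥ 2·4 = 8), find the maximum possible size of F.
max |F| = C(238, 3) = 2218636

The Erdős-Ko-Rado theorem states: for n ≥ 2k, an intersecting family of k-subsets of an n-element set has size at most C(n − 1, k − 1), with equality for 'star' families {A ⊆ [n] : |A| = k, i ∈ A} (fix an element i). For n = 239, k = 4: C(238, 3) = 2218636.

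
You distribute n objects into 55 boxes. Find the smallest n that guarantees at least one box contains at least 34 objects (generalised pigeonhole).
n = (34 − 1)·55 + 1 = 1816

By the generalised pigeonhole principle, to guarantee some box contains ≥ r objects we need more than (r − 1) · k objects total. Threshold: n = (r − 1) · k + 1. With r = 34 and k = 55: n = 33 · 55 + 1 = 1815 + 1 = 1816. For n = 1815 = 33 · 55, we can put exactly 33 objects in every box, avoiding 34 in any single one — so 1816 is tight.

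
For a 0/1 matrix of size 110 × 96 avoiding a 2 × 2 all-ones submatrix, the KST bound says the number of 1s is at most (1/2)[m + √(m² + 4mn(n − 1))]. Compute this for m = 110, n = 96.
z(110, 96; 2, 2) ≤ (1/2)[110 + √(110² + 4·110·96·95)] = (1/2)[110 + √4024900] = 1058.1077

Kővári–Sós–Turán: let r_1, ..., r_110 be the row sums and z = Σ r_i the total number of 1s. Each pair of columns can share at most one row with both entries 1 (else a 2×2 all-ones block appears), so Σ_i C(r_i, 2) ≤ C(96, 2) = 4560. By convexity Σ_i C(r_i, 2) ≥ 110·C(z/110, 2) = z(z − 110)/(2·110), giving z² − 110z − 110·96·95 ≤ 0 and hence z ≤ (1/2)[110 + √(12100 + 4·1003200)] = (1/2)[110 + √4024900] ≈ (1/2)(110 + 2006.2153) = 1058.1077.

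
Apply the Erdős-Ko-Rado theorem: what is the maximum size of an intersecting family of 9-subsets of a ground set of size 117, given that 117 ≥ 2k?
max |F| = C(116, 8) = 635299897870

The Erdős-Ko-Rado theorem states: for n ≥ 2k, an intersecting family of k-subsets of an n-element set has size at most C(n − 1, k − 1), with equality for 'star' families {A ⊆ [n] : |A| = k, i ∈ A} (fix an element i). For n = 117, k = 9: C(116, 8) = 635299897870.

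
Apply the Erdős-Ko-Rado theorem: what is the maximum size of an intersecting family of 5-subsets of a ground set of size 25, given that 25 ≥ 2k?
max |F| = C(24, 4) = 10626

The Erdős-Ko-Rado theorem states: for n ≥ 2k, an intersecting family of k-subsets of an n-element set has size at most C(n − 1, k − 1), with equality for 'star' families {A ⊆ [n] : |A| = k, i ∈ A} (fix an element i). For n = 25, k = 5: C(24, 4) = 10626.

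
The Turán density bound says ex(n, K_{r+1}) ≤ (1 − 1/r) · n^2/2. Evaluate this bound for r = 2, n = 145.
Turán density bound = (1/2) · 145^2/2 = 21025/4 ≈ 5256.25

Turán's theorem: ex(n, K_{r+1}) is achieved by the complete r-partite Turán graph T(n, r) with parts as balanced as possible, and is at most (1 − 1/r) · n^2/2. For r = 2, n = 145: the density bound is (1/2) · 21025/2 = 21025/4 ≈ 5256.25. The integer-valued extremum is e(T(145, 2)) = 5256, which is strictly less than the density bound 21025/4 since 2 ∤ 145 (the parts of T(145, 2) cannot all be equal).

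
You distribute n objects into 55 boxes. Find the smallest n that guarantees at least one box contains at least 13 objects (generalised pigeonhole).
n = (13 − 1)·55 + 1 = 661

By the generalised pigeonhole principle, to guarantee some box contains ≥ r objects we need more than (r − 1) · k objects total. Threshold: n = (r − 1) · k + 1. With r = 13 and k = 55: n = 12 · 55 + 1 = 660 + 1 = 661. For n = 660 = 12 · 55, we can put exactly 12 objects in every box, avoiding 13 in any single one — so 661 is tight.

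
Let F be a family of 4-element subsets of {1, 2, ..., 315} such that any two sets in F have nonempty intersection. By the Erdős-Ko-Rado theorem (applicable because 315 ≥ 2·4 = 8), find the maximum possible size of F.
max |F| = C(314, 3) = 5110664

The Erdős-Ko-Rado theorem states: for n ≥ 2k, an intersecting family of k-subsets of an n-element set has size at most C(n − 1, k − 1), with equality for 'star' families {A ⊆ [n] : |A| = k, i ∈ A} (fix an element i). For n = 315, k = 4: C(314, 3) = 5110664.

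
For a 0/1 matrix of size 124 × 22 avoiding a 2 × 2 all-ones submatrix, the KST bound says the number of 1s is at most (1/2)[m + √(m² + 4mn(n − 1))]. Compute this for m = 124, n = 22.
z(124, 22; 2, 2) ≤ (1/2)[124 + √(124² + 4·124·22·21)] = (1/2)[124 + √244528] = 309.2489

Kővári–Sós–Turán: let r_1, ..., r_124 be the row sums and z = Σ r_i the total number of 1s. Each pair of columns can share at most one row with both entries 1 (else a 2×2 all-ones block appears), so Σ_i C(r_i, 2) ≤ C(22, 2) = 231. By convexity Σ_i C(r_i, 2) ≥ 124·C(z/124, 2) = z(z − 124)/(2·124), giving z² − 124z − 124·22·21 ≤ 0 and hence z ≤ (1/2)[124 + √(15376 + 4·57288)] = (1/2)[124 + √244528] ≈ (1/2)(124 + 494.4977) = 309.2489.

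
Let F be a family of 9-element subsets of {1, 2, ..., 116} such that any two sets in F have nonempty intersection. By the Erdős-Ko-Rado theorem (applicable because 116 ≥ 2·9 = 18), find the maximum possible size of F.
max |F| = C(115, 8) = 591486111810

The Erdős-Ko-Rado theorem states: for n ≥ 2k, an intersecting family of k-subsets of an n-element set has size at most C(n − 1, k − 1), with equality for 'star' families {A ⊆ [n] : |A| = k, i ∈ A} (fix an element i). For n = 116, k = 9: C(115, 8) = 591486111810.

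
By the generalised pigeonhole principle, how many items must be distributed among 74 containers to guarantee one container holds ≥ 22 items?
n = (22 − 1)·74 + 1 = 1555

By the generalised pigeonhole principle, to guarantee some box contains ≥ r objects we need more than (r − 1) · k objects total. Threshold: n = (r − 1) · k + 1. With r = 22 and k = 74: n = 21 · 74 + 1 = 1554 + 1 = 1555. For n = 1554 = 21 · 74, we can put exactly 21 objects in every box, avoiding 22 in any single one — so 1555 is tight.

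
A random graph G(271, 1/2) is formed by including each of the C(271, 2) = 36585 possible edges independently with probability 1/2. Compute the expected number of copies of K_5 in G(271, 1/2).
E[# K_5] = C(271, 5) · (1/2)^C(5, 2) = 11736811899 / 2^10 ≈ 11461730.370117

For each 5-subset S of vertices (there are C(271, 5) = 11736811899 such S), let X_S = 1 if S induces a K_5 (all C(5, 2) = 10 edges present). Then P(X_S = 1) = (1/2)^10 = 1/1024. By linearity of expectation, E[# K_5] = C(271, 5) · (1/2)^10 = 11736811899 / 1024 ≈ 11461730.370117.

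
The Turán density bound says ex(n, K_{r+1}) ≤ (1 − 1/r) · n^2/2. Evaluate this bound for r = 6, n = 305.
Turán density bound = (5/6) · 305^2/2 = 465125/12 ≈ 38760.4167

Turán's theorem: ex(n, K_{r+1}) is achieved by the complete r-partite Turán graph T(n, r) with parts as balanced as possible, and is at most (1 − 1/r) · n^2/2. For r = 6, n = 305: the density bound is (5/6) · 93025/2 = 465125/12 ≈ 38760.4167. The integer-valued extremum is e(T(305, 6)) = 38760, which is strictly less than the density bound 465125/12 since 6 ∤ 305 (the parts of T(305, 6) cannot all be equal).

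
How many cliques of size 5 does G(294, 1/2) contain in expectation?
E[# K_5] = C(294, 5) · (1/2)^C(5, 2) = 17689173558 / 2^10 = 8844586779/512 ≈ 17274583.552734

For each 5-subset S of vertices (there are C(294, 5) = 17689173558 such S), let X_S = 1 if S induces a K_5 (all C(5, 2) = 10 edges present). Then P(X_S = 1) = (1/2)^10 = 1/1024. By linearity of expectation, E[# K_5] = C(294, 5) · (1/2)^10 = 17689173558 / 1024 = 8844586779/512 ≈ 17274583.552734.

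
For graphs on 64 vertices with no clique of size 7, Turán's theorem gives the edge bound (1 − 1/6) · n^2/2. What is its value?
Turán density bound = (5/6) · 64^2/2 = 5120/3 ≈ 1706.6667

Turán's theorem: ex(n, K_{r+1}) is achieved by the complete r-partite Turán graph T(n, r) with parts as balanced as possible, and is at most (1 − 1/r) · n^2/2. For r = 6, n = 64: the density bound is (5/6) · 4096/2 = 5120/3 ≈ 1706.6667. The integer-valued extremum is e(T(64, 6)) = 1706, which is strictly less than the density bound 5120/3 since 6 ∤ 64 (the parts of T(64, 6) cannot all be equal).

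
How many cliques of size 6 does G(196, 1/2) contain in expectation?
E[# K_6] = C(196, 6) · (1/2)^C(6, 2) = 72887293024 / 2^15 = 2277727907/1024 ≈ 2224343.659180

For each 6-subset S of vertices (there are C(196, 6) = 72887293024 such S), let X_S = 1 if S induces a K_6 (all C(6, 2) = 15 edges present). Then P(X_S = 1) = (1/2)^15 = 1/32768. By linearity of expectation, E[# K_6] = C(196, 6) · (1/2)^15 = 72887293024 / 32768 = 2277727907/1024 ≈ 2224343.659180.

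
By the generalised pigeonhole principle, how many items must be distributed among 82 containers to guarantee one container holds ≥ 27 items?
n = (27 − 1)·82 + 1 = 2133

By the generalised pigeonhole principle, to guarantee some box contains ≥ r objects we need more than (r − 1) · k objects total. Threshold: n = (r − 1) · k + 1. With r = 27 and k = 82: n = 26 · 82 + 1 = 2132 + 1 = 2133. For n = 2132 = 26 · 82, we can put exactly 26 objects in every box, avoiding 27 in any single one — so 2133 is tight.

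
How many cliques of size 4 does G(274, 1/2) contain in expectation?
E[# K_4] = C(274, 4) · (1/2)^C(4, 2) = 229741876 / 2^6 = 57435469/16 = 3589716.8125

For each 4-subset S of vertices (there are C(274, 4) = 229741876 such S), let X_S = 1 if S induces a K_4 (all C(4, 2) = 6 edges present). Then P(X_S = 1) = (1/2)^6 = 1/64. By linearity of expectation, E[# K_4] = C(274, 4) · (1/2)^6 = 229741876 / 64 = 57435469/16 = 3589716.8125.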